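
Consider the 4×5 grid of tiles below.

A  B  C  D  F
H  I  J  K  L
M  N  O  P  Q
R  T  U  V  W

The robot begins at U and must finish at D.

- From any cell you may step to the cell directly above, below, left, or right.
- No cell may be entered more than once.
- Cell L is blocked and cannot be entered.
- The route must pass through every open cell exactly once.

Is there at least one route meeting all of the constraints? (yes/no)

no

Cell F has only one open neighbour but is neither the start nor the goal, so a Hamiltonian route would have to both enter and leave it through the same neighbour — impossible without revisiting.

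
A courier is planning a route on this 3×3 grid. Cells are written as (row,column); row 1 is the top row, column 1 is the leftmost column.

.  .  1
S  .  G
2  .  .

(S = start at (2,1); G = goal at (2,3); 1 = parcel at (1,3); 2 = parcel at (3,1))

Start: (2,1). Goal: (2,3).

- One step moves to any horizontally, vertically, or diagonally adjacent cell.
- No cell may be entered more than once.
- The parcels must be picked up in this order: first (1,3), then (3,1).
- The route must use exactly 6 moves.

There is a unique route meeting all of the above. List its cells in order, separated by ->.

The waypoints must appear in the order (1,3), (3,1), with no cell reused.
Route from (2,1): up-right 1 to (1,2), right 1 to (1,3), down-left 2 to (3,1), right 1 to (3,2), up-right 1 to (2,3) — 6 moves in all.
Check: order respected (1 at step 2, 2 at step 4); 6 moves as required.

(2,1) -> (1,2) -> (1,3) -> (2,2) -> (3,1) -> (3,2) -> (2,3)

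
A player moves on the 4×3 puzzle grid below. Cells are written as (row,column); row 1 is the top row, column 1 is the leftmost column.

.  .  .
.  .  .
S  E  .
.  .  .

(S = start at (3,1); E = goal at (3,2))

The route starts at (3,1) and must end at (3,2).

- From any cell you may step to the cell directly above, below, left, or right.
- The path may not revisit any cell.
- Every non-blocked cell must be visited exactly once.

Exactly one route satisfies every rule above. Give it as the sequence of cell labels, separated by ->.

(3,1) -> (4,1) -> (4,2) -> (4,3) -> (3,3) -> (2,3) -> (1,3) -> (1,2) -> (1,1) -> (2,1) -> (2,2) -> (3,2)

Need to visit all 12 open cells exactly once, starting at (3,1) and ending at (3,2).
Cell (1,3) has only two open neighbours ((2,3) and (1,2)), so the path must pass straight through it: one of those is the cell it's entered from and the other is where it exits.
Route from (3,1): down to (4,1), 2× right (reaching (4,3)), 3× up (reaching (1,3)), 2× left (reaching (1,1)), down to (2,1), right to (2,2), down to (3,2) — 11 moves in all.
Check: all 12 open cells covered.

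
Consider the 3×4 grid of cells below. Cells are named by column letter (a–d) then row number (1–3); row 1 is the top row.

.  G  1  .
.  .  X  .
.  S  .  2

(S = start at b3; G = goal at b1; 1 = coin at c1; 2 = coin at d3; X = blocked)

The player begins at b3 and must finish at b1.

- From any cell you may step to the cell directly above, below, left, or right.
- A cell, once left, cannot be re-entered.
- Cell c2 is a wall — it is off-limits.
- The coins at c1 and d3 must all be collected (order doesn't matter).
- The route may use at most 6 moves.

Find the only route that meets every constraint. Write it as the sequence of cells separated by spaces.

The budget equals the shortest possible length, so every move has to be on a shortest route through the required cells.
Route from b3: 2× right (reaching d3), 2× up (reaching d1), 2× left (reaching b1) — 6 moves in all.
Check: all required cells visited; 6 ≤ 6 moves.

b3 c3 d3 d2 d1 c1 b1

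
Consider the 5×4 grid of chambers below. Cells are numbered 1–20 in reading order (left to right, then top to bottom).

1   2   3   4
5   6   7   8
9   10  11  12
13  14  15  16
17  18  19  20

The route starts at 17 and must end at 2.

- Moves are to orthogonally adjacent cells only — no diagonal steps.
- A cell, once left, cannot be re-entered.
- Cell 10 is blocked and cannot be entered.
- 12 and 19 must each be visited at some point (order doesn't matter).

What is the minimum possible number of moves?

Any route passes through 12 and 19 in some order between 17 and 2. Summing Manhattan distances along each leg and taking the cheapest ordering (17 → 19 → 12 → 2) gives a lower bound of 2 + 3 + 4 = 9 moves.
A route of 9 moves achieves this: 17 → 18 → 19 → 15 → 11 → 12 → 8 → 4 → 3 → 2.
Since 9 matches the lower bound, it is optimal.

9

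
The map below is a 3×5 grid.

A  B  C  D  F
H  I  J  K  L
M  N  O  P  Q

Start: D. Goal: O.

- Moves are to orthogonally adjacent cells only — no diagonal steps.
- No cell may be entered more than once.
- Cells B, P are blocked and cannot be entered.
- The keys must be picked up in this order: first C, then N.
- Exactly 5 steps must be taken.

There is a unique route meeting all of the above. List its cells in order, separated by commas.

The waypoints must appear in the order C, N, with no cell reused.
Route from D: left 1 to C, down 1 to J, left 1 to I, down 1 to N, right 1 to O — 5 moves in all.
Check: order respected (C at step 1, N at step 4); 5 moves as required.

D, C, J, I, N, O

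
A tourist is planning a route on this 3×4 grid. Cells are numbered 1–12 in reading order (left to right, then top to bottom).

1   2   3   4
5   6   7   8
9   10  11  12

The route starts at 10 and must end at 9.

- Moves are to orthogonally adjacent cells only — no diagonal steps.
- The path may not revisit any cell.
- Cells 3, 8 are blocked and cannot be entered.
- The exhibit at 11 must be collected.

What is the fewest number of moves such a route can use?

Any route passes through 11 somewhere between 10 and 9. Summing Manhattan distances along the two legs (10 → 11 → 9) gives a lower bound of 1 + 2 = 3 moves.
The shortest route satisfying every rule uses 5 moves: 10 → 11 → 7 → 6 → 5 → 9.
The bound of 3 isn't tight here; checking systematically, no route of length 3 through 4 satisfies every constraint, so 5 is the minimum.

5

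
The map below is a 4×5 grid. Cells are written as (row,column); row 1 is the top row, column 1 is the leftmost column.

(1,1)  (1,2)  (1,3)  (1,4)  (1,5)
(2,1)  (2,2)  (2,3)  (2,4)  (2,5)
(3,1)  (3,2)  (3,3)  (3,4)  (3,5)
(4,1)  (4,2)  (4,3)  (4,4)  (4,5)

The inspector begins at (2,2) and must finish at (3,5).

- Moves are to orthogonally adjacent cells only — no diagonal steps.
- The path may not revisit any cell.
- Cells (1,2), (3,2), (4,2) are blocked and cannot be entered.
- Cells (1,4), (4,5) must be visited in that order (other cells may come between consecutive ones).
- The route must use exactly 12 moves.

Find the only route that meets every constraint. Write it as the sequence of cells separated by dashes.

(2,2) - (2,3) - (1,3) - (1,4) - (1,5) - (2,5) - (2,4) - (3,4) - (3,3) - (4,3) - (4,4) - (4,5) - (3,5)

The waypoints must appear in the order (1,4), (4,5), with no cell reused.
Route from (2,2): right 1 to (2,3), up 1 to (1,3), right 2 to (1,5), down 1 to (2,5), left 1 to (2,4), down 1 to (3,4), left 1 to (3,3), down 1 to (4,3), right 2 to (4,5), up 1 to (3,5) — 12 moves in all.
Check: order respected ((1,4) at step 3, (4,5) at step 11); 12 moves as required.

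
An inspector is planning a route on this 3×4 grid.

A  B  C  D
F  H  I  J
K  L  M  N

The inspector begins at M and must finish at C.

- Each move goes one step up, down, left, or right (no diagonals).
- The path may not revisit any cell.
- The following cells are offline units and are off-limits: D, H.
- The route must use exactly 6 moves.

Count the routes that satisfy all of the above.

Need simple routes of exactly 6 moves from M to C (Manhattan distance 2, so 2 moves are spent on a detour and 2 undoing it).
Enumerating: M L K F A B C.
That gives 1 route.

1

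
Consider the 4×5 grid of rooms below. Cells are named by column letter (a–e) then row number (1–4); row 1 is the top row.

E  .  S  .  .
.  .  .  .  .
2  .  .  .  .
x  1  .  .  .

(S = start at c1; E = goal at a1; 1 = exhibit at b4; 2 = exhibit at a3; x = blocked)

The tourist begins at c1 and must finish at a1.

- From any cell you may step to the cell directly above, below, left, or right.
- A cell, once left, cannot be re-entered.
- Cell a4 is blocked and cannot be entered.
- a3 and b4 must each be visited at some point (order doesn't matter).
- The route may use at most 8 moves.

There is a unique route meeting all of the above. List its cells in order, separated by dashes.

The 8-move cap with required stops at a3, b4 leaves no slack for detours.
Route from c1: 3× down (reaching c4), left to b4, up to b3, left to a3, 2× up (reaching a1) — 8 moves in all.
Check: all required cells visited; 8 ≤ 8 moves.

c1 - c2 - c3 - c4 - b4 - b3 - a3 - a2 - a1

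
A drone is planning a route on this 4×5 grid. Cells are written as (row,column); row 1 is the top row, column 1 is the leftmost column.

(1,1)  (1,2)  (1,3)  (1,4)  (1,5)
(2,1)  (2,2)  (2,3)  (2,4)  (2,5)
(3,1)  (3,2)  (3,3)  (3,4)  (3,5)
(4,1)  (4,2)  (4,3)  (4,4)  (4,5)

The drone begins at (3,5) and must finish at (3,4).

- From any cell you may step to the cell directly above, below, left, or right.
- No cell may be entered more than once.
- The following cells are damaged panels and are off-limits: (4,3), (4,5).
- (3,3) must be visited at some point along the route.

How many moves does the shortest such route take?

Any route passes through (3,3) somewhere between (3,5) and (3,4). Summing Manhattan distances along the two legs ((3,5) → (3,3) → (3,4)) gives a lower bound of 2 + 1 = 3 moves.
The shortest route satisfying every rule uses 5 moves: (3,5) → (2,5) → (2,4) → (2,3) → (3,3) → (3,4).
The bound of 3 isn't tight here; checking systematically, no route of length 3 through 4 satisfies every constraint, so 5 is the minimum.

5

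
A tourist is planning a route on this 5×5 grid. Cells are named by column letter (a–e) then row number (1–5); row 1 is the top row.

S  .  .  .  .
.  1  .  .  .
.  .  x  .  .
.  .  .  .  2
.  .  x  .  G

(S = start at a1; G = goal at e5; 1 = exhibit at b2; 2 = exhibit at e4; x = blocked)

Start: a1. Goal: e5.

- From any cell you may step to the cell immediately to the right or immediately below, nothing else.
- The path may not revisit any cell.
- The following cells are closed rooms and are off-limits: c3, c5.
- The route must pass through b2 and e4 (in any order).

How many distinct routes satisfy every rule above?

A right/down-only route from a1 to e5 makes exactly 4 down-moves and 4 right-moves in some order.
With no other constraints that would be C(8,4) = 70 routes.
A monotone route can only reach the required cells in the order b2, e4, so split there and multiply the segment counts (each segment already excludes blocked cells): a1→b2: 2; b2→e4: 4; e4→e5: 1; product = 8.
That gives 8 routes.

8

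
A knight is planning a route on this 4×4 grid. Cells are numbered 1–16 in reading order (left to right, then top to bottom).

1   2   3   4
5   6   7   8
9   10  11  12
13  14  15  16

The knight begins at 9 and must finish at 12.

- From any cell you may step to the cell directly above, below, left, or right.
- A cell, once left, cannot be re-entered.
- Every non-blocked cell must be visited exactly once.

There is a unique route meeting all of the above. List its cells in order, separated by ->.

Need to visit all 16 open cells exactly once, starting at 9 and ending at 12.
Cell 13 has only two open neighbours (9 and 14), so the path must pass straight through it: one of those is the cell it's entered from and the other is where it exits.
Route from 9: down to 13, right to 14, 2× up (reaching 6), left to 5, up to 1, 3× right (reaching 4), down to 8, left to 7, 2× down (reaching 15), right to 16, up to 12 — 15 moves in all.
Check: all 16 open cells covered.

9 -> 13 -> 14 -> 10 -> 6 -> 5 -> 1 -> 2 -> 3 -> 4 -> 8 -> 7 -> 11 -> 15 -> 16 -> 12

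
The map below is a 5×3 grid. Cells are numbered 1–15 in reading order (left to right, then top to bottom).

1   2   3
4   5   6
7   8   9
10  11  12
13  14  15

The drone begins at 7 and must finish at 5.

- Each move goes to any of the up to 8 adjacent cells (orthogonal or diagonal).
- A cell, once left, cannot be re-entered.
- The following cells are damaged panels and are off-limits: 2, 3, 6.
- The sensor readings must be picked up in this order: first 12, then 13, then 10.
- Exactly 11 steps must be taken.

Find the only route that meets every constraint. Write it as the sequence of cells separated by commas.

7, 11, 9, 12, 15, 14, 13, 10, 8, 4, 1, 5

The waypoints must appear in the order 12, 13, 10, with no cell reused.
Route from 7: down-right 1 to 11, up-right 1 to 9, down 2 to 15, left 2 to 13, up 1 to 10, up-right 1 to 8, up-left 1 to 4, up 1 to 1, down-right 1 to 5 — 11 moves in all.
Check: order respected (12 at step 3, 13 at step 6, 10 at step 7); 11 moves as required.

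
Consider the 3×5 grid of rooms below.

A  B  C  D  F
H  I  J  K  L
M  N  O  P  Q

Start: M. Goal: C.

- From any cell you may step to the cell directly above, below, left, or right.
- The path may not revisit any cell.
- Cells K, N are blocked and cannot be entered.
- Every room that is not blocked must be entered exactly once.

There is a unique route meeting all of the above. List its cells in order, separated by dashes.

M - H - A - B - I - J - O - P - Q - L - F - D - C

Need to visit all 13 open cells exactly once, starting at M and ending at C.
Cell L has only two open neighbours (F and Q), so the path must pass straight through it: one of those is the cell it's entered from and the other is where it exits.
Route from M: up 2 to A, right 1 to B, down 1 to I, right 1 to J, down 1 to O, right 2 to Q, up 2 to F, left 2 to C — 12 moves in all.
Check: all 13 open cells covered.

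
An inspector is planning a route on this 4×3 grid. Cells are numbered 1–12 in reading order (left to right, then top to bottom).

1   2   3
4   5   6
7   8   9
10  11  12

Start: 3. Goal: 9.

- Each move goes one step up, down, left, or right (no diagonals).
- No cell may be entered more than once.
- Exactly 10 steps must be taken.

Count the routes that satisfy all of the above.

5

Need simple routes of exactly 10 moves from 3 to 9 (Manhattan distance 2, so 4 moves are spent on a detour and 4 undoing it).
Enumerating: 3 6 5 2 1 4 7 10 11 8 9 | 3 6 5 2 1 4 7 10 11 12 9 | 3 6 5 2 1 4 7 8 11 12 9 | 3 2 1 4 7 10 11 8 5 6 9 | 3 2 1 4 5 8 7 10 11 12 9.
That gives 5 routes.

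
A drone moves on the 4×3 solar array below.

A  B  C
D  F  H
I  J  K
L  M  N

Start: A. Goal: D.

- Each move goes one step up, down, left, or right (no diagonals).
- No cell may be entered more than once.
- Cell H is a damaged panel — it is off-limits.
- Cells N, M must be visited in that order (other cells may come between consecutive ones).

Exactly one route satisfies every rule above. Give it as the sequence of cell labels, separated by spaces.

A B F J K N M L I D

The waypoints must appear in the order N, M, with no cell reused.
Route from A: right to B, 2× down (reaching J), right to K, down to N, 2× left (reaching L), 2× up (reaching D) — 9 moves in all.
Check: order respected (N at step 5, M at step 6).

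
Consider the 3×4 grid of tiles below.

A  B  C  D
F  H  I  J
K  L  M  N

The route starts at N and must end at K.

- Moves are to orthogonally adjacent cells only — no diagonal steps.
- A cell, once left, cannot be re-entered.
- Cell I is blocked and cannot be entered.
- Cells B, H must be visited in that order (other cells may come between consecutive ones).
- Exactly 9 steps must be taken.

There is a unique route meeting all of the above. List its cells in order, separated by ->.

N -> J -> D -> C -> B -> A -> F -> H -> L -> K

The waypoints must appear in the order B, H, with no cell reused.
Route from N: 2× up (reaching D), 3× left (reaching A), down to F, right to H, down to L, left to K — 9 moves in all.
Check: order respected (B at step 4, H at step 7); 9 moves as required.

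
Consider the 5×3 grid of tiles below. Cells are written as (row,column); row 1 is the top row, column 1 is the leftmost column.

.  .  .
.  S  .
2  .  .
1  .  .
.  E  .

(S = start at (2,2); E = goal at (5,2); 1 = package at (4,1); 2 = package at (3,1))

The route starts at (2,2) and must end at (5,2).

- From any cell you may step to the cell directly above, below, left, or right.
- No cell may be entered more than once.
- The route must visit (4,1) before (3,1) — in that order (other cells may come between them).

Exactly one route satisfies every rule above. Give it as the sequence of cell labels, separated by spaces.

The waypoints must appear in the order (4,1), (3,1), with no cell reused.
Route from (2,2): 2× down (reaching (4,2)), left to (4,1), 3× up (reaching (1,1)), 2× right (reaching (1,3)), 4× down (reaching (5,3)), left to (5,2) — 13 moves in all.
Check: order respected (1 at step 3, 2 at step 4).

(2,2) (3,2) (4,2) (4,1) (3,1) (2,1) (1,1) (1,2) (1,3) (2,3) (3,3) (4,3) (5,3) (5,2)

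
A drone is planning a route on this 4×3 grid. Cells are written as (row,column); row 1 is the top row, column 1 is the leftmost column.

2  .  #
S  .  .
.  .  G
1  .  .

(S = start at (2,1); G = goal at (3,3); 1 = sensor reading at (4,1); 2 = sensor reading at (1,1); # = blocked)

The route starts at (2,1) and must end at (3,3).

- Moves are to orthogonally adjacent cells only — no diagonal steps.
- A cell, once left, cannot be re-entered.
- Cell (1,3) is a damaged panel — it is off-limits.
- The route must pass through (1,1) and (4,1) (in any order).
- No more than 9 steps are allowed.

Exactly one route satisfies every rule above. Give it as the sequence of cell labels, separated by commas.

(2,1), (1,1), (1,2), (2,2), (3,2), (3,1), (4,1), (4,2), (4,3), (3,3)

The 9-move cap with required stops at (1,1), (4,1) leaves no slack for detours.
Route from (2,1): up 1 to (1,1), right 1 to (1,2), down 2 to (3,2), left 1 to (3,1), down 1 to (4,1), right 2 to (4,3), up 1 to (3,3) — 9 moves in all.
Check: all required cells visited; 9 ≤ 9 moves.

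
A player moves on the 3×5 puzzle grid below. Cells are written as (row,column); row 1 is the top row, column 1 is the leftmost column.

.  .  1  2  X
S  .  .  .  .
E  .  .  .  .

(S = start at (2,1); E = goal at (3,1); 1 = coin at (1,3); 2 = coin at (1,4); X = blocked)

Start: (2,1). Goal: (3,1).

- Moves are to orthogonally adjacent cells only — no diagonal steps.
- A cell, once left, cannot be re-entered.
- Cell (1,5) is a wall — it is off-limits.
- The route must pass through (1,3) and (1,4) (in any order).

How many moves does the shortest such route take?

Any route passes through (1,3) and (1,4) in some order between (2,1) and (3,1). Summing Manhattan distances along each leg and taking the cheapest ordering ((2,1) → (1,3) → (1,4) → (3,1)) gives a lower bound of 3 + 1 + 5 = 9 moves.
A route of 9 moves achieves this: (2,1) → (1,1) → (1,2) → (1,3) → (1,4) → (2,4) → (3,4) → (3,3) → (3,2) → (3,1).
Since 9 matches the lower bound, it is optimal.

9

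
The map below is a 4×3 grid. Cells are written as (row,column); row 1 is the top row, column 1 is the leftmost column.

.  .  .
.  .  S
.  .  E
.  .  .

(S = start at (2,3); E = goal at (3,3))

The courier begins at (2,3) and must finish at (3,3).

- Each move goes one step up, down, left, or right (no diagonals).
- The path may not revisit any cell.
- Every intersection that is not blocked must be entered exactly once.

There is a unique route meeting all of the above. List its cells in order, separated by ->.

(2,3) -> (1,3) -> (1,2) -> (1,1) -> (2,1) -> (2,2) -> (3,2) -> (3,1) -> (4,1) -> (4,2) -> (4,3) -> (3,3)

Need to visit all 12 open cells exactly once, starting at (2,3) and ending at (3,3).
Cell (1,1) has only two open neighbours ((2,1) and (1,2)), so the path must pass straight through it: one of those is the cell it's entered from and the other is where it exits.
Route from (2,3): up 1 to (1,3), left 2 to (1,1), down 1 to (2,1), right 1 to (2,2), down 1 to (3,2), left 1 to (3,1), down 1 to (4,1), right 2 to (4,3), up 1 to (3,3) — 11 moves in all.
Check: all 12 open cells covered.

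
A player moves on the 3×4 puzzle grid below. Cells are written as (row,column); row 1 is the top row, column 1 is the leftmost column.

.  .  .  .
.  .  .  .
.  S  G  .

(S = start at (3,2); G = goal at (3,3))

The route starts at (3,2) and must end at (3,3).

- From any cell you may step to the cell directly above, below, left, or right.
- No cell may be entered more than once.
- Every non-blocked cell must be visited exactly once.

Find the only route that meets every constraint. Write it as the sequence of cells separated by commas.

Need to visit all 12 open cells exactly once, starting at (3,2) and ending at (3,3).
Cell (1,1) has only two open neighbours ((2,1) and (1,2)), so the path must pass straight through it: one of those is the cell it's entered from and the other is where it exits.
Route from (3,2): left to (3,1), 2× up (reaching (1,1)), right to (1,2), down to (2,2), right to (2,3), up to (1,3), right to (1,4), 2× down (reaching (3,4)), left to (3,3) — 11 moves in all.
Check: all 12 open cells covered.

(3,2), (3,1), (2,1), (1,1), (1,2), (2,2), (2,3), (1,3), (1,4), (2,4), (3,4), (3,3)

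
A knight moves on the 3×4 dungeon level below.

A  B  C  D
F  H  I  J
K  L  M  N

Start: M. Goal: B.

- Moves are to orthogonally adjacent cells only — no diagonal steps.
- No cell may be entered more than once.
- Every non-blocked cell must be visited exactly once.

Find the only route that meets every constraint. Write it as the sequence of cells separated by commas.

Need to visit all 12 open cells exactly once, starting at M and ending at B.
Cell N has only two open neighbours (J and M), so the path must pass straight through it: one of those is the cell it's entered from and the other is where it exits.
Route from M: right to N, 2× up (reaching D), left to C, down to I, left to H, down to L, left to K, 2× up (reaching A), right to B — 11 moves in all.
Check: all 12 open cells covered.

M, N, J, D, C, I, H, L, K, F, A, B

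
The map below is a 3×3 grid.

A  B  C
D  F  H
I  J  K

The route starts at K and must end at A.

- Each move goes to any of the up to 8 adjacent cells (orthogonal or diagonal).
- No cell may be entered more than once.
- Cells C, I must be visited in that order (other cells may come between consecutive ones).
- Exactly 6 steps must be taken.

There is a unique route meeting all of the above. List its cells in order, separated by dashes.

K - H - C - F - I - D - A

The waypoints must appear in the order C, I, with no cell reused.
Route from K: up 2 to C, down-left 2 to I, up 2 to A — 6 moves in all.
Check: order respected (C at step 2, I at step 4); 6 moves as required.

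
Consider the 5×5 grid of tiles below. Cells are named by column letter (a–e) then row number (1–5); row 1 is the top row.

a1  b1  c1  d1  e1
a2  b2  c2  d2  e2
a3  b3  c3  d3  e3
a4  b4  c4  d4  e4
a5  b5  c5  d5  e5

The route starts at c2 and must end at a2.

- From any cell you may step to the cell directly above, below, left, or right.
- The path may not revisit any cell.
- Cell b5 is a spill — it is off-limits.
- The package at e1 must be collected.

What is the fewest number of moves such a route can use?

Any route passes through e1 somewhere between c2 and a2. Summing Manhattan distances along the two legs (c2 → e1 → a2) gives a lower bound of 3 + 5 = 8 moves.
A route of 8 moves achieves this: c2 → d2 → e2 → e1 → d1 → c1 → b1 → b2 → a2.
Since 8 matches the lower bound, it is optimal.

8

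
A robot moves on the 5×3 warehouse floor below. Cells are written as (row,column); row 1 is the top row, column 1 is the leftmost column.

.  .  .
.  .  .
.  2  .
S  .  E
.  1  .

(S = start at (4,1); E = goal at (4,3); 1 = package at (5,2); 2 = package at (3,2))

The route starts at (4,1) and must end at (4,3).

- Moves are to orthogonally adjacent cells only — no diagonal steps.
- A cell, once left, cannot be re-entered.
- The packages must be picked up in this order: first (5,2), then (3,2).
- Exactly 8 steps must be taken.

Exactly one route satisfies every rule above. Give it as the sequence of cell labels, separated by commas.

(4,1), (5,1), (5,2), (4,2), (3,2), (2,2), (2,3), (3,3), (4,3)

The waypoints must appear in the order (5,2), (3,2), with no cell reused.
Route from (4,1): down 1 to (5,1), right 1 to (5,2), up 3 to (2,2), right 1 to (2,3), down 2 to (4,3) — 8 moves in all.
Check: order respected (1 at step 2, 2 at step 4); 8 moves as required.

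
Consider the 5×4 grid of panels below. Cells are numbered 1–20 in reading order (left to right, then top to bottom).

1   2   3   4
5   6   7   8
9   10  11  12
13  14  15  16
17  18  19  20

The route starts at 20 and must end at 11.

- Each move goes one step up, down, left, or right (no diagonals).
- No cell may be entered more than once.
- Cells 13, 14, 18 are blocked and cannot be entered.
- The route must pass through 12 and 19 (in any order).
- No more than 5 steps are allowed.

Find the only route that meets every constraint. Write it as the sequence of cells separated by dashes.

The budget equals the shortest possible length, so every move has to be on a shortest route through the required cells.
Route from 20: left 1 to 19, up 1 to 15, right 1 to 16, up 1 to 12, left 1 to 11 — 5 moves in all.
Check: all required cells visited; 5 ≤ 5 moves.

20 - 19 - 15 - 16 - 12 - 11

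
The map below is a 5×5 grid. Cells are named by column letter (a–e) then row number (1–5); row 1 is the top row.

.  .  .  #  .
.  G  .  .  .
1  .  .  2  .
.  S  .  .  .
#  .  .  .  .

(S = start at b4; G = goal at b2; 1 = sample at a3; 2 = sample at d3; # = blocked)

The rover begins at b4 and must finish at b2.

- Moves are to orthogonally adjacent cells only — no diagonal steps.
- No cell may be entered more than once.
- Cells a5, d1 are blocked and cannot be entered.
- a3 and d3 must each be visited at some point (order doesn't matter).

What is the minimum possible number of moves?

8

Any route passes through a3 and d3 in some order between b4 and b2. Summing Manhattan distances along each leg and taking the cheapest ordering (b4 → a3 → d3 → b2) gives a lower bound of 2 + 3 + 3 = 8 moves.
A route of 8 moves achieves this: b4 → a4 → a3 → b3 → c3 → d3 → d2 → c2 → b2.
Since 8 matches the lower bound, it is optimal.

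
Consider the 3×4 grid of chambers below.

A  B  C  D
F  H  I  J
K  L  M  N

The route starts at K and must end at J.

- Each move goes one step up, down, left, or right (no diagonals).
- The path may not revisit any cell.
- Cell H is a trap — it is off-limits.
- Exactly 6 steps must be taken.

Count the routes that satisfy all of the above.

Need simple routes of exactly 6 moves from K to J (Manhattan distance 4, so 1 moves are spent on a detour and 1 undoing it).
Enumerating: K F A B C I J | K F A B C D J | K L M I C D J.
That gives 3 routes.

3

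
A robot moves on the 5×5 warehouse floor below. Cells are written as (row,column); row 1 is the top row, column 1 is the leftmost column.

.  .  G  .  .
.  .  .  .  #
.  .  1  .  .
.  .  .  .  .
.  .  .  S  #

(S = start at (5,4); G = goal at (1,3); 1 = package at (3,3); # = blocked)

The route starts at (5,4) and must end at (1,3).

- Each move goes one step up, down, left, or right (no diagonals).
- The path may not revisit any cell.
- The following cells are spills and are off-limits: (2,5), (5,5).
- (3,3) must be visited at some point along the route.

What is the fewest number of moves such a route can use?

5

Any route passes through (3,3) somewhere between (5,4) and (1,3). Summing Manhattan distances along the two legs ((5,4) → (3,3) → (1,3)) gives a lower bound of 3 + 2 = 5 moves.
A route of 5 moves achieves this: (5,4) → (4,4) → (3,4) → (3,3) → (2,3) → (1,3).
Since 5 matches the lower bound, it is optimal.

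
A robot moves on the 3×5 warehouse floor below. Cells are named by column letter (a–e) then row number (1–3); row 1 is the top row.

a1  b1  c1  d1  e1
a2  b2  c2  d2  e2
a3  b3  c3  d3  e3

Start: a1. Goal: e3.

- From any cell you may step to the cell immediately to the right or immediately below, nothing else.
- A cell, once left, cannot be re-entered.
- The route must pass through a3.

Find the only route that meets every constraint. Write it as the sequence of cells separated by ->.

a1 -> a2 -> a3 -> b3 -> c3 -> d3 -> e3

Moves only go right or down, so the column and row indices never decrease.
Route from a1: 2× down (reaching a3), 4× right (reaching e3) — 6 moves in all.
Check: all required cells visited.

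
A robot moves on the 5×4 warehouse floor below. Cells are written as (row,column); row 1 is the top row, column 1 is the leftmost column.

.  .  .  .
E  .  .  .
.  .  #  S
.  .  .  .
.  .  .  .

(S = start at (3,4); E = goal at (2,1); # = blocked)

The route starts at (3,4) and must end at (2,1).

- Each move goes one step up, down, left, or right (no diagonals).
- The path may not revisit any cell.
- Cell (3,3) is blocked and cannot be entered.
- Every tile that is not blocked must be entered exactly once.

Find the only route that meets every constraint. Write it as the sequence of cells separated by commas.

Need to visit all 19 open cells exactly once, starting at (3,4) and ending at (2,1).
Route from (3,4): down 2 to (5,4), left 1 to (5,3), up 1 to (4,3), left 1 to (4,2), down 1 to (5,2), left 1 to (5,1), up 2 to (3,1), right 1 to (3,2), up 1 to (2,2), right 2 to (2,4), up 1 to (1,4), left 3 to (1,1), down 1 to (2,1) — 18 moves in all.
Check: all 19 open cells covered.

(3,4), (4,4), (5,4), (5,3), (4,3), (4,2), (5,2), (5,1), (4,1), (3,1), (3,2), (2,2), (2,3), (2,4), (1,4), (1,3), (1,2), (1,1), (2,1)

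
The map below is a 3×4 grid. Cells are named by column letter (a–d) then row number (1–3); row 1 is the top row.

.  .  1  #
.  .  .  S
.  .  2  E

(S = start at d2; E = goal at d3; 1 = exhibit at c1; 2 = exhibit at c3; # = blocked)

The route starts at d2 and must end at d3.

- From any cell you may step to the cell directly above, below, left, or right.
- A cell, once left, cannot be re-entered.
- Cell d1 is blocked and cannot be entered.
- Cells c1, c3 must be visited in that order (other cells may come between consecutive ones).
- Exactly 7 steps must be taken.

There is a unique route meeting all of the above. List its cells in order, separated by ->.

The waypoints must appear in the order c1, c3, with no cell reused.
Route from d2: left 1 to c2, up 1 to c1, left 1 to b1, down 2 to b3, right 2 to d3 — 7 moves in all.
Check: order respected (1 at step 2, 2 at step 6); 7 moves as required.

d2 -> c2 -> c1 -> b1 -> b2 -> b3 -> c3 -> d3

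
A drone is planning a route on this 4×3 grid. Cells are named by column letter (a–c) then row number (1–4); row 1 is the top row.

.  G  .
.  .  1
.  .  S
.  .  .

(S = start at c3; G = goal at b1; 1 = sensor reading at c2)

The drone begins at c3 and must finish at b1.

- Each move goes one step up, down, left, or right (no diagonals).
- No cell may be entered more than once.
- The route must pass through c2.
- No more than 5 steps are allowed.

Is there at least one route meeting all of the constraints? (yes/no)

yes

One route that works: c3 → c2 → c1 → b1.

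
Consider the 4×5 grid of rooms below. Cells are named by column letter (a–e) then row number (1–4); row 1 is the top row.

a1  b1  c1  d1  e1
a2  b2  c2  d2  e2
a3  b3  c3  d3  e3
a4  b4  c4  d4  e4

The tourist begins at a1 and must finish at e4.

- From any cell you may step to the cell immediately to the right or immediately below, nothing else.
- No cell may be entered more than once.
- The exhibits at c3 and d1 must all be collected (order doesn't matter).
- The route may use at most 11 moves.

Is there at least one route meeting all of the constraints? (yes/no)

no

c3 is below but to the left of d1: going d1 → c3 would need a leftward move and c3 → d1 an upward move, so no right/down-only route can visit both required cells.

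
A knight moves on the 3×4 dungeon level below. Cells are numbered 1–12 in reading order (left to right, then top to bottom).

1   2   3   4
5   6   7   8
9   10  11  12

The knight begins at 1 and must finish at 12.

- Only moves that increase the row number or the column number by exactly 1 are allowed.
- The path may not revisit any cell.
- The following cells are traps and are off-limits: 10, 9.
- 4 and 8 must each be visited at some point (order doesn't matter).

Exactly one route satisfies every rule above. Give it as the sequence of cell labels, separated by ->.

Moves only go right or down, so the column and row indices never decrease.
Route from 1: 3× right (reaching 4), 2× down (reaching 12) — 5 moves in all.
Check: all required cells visited.

1 -> 2 -> 3 -> 4 -> 8 -> 12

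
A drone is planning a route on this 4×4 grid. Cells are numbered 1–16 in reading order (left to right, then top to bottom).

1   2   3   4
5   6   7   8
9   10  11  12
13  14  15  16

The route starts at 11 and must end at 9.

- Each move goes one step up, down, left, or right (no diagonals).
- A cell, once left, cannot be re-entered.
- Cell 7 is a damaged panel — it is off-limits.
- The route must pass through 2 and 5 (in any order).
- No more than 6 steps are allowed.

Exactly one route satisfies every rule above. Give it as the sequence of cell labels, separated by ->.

11 -> 10 -> 6 -> 2 -> 1 -> 5 -> 9

The budget equals the shortest possible length, so every move has to be on a shortest route through the required cells.
Route from 11: left to 10, 2× up (reaching 2), left to 1, 2× down (reaching 9) — 6 moves in all.
Check: all required cells visited; 6 ≤ 6 moves.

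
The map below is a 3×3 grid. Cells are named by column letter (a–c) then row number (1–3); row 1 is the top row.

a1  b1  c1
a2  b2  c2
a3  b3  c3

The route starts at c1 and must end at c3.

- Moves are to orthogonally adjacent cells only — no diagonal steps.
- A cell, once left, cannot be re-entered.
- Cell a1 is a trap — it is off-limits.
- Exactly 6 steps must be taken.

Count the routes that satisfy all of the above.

Need simple routes of exactly 6 moves from c1 to c3 (Manhattan distance 2, so 2 moves are spent on a detour and 2 undoing it).
Enumerating: c1 c2 b2 a2 a3 b3 c3 | c1 b1 b2 a2 a3 b3 c3.
That gives 2 routes.

2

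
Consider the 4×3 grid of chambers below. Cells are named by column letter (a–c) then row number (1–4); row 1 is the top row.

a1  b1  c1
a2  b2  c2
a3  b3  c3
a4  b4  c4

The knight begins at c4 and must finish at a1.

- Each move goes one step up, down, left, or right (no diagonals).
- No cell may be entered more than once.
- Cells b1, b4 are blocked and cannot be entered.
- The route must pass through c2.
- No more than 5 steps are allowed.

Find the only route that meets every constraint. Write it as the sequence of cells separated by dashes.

c4 - c3 - c2 - b2 - a2 - a1

The 5-move cap with required stops at c2 leaves no slack for detours.
Route from c4: 2× up (reaching c2), 2× left (reaching a2), up to a1 — 5 moves in all.
Check: all required cells visited; 5 ≤ 5 moves.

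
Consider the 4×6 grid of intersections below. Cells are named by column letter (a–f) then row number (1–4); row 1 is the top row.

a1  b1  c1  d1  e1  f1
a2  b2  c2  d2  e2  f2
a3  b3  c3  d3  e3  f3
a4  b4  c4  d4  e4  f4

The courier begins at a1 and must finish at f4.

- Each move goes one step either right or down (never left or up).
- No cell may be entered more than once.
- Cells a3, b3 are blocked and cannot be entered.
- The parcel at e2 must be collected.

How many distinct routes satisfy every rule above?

15

A right/down-only route from a1 to f4 makes exactly 3 down-moves and 5 right-moves in some order.
With no other constraints that would be C(8,3) = 56 routes.
Split at e2 and multiply the segment counts (each segment already excludes blocked cells): a1→e2: 5; e2→f4: 3; product = 15.
That gives 15 routes.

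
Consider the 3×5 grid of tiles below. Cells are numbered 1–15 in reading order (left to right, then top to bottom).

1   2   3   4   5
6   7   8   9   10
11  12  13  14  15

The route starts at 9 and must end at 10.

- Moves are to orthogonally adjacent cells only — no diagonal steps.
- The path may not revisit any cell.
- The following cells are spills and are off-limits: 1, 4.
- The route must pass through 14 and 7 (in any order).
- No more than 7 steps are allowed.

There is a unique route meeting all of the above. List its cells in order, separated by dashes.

The 7-move cap with required stops at 14, 7 leaves no slack for detours.
Route from 9: left 2 to 7, down 1 to 12, right 3 to 15, up 1 to 10 — 7 moves in all.
Check: all required cells visited; 7 ≤ 7 moves.

9 - 8 - 7 - 12 - 13 - 14 - 15 - 10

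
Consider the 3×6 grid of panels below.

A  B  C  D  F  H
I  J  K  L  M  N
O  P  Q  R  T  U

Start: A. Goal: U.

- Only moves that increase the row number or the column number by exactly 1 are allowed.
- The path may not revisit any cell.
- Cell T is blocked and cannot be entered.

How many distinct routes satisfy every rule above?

A right/down-only route from A to U makes exactly 2 down-moves and 5 right-moves in some order.
With no other constraints that would be C(7,2) = 21 routes.
Subtract routes through each blocked cell (inclusion–exclusion for overlaps): − through T: 15 → 6.
That gives 6 routes.

6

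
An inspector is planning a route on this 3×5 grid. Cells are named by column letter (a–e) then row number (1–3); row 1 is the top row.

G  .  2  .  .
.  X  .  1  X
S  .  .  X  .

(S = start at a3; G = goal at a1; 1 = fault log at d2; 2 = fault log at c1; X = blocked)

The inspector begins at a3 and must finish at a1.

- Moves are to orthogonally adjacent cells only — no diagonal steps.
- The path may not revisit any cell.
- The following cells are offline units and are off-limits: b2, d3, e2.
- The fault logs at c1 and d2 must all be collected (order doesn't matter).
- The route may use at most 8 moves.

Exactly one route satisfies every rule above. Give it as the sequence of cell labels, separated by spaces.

The budget equals the shortest possible length, so every move has to be on a shortest route through the required cells.
Route from a3: 2× right (reaching c3), up to c2, right to d2, up to d1, 3× left (reaching a1) — 8 moves in all.
Check: all required cells visited; 8 ≤ 8 moves.

a3 b3 c3 c2 d2 d1 c1 b1 a1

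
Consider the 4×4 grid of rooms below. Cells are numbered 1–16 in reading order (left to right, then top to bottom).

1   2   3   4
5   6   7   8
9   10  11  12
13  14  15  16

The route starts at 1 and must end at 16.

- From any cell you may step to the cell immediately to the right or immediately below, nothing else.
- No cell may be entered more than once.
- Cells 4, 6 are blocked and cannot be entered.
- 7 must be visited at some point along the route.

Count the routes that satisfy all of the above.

3

A right/down-only route from 1 to 16 makes exactly 3 down-moves and 3 right-moves in some order.
With no other constraints that would be C(6,3) = 20 routes.
Split at 7 and multiply the segment counts (each segment already excludes blocked cells): 1→7: 1; 7→16: 3; product = 3.
That gives 3 routes.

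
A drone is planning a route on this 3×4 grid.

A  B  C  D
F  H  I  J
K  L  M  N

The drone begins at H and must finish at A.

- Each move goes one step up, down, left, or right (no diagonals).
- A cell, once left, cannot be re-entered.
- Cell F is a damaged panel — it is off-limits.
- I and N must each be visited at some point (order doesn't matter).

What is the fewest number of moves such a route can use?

Any route passes through I and N in some order between H and A. Summing Manhattan distances along each leg and taking the cheapest ordering (H → I → N → A) gives a lower bound of 1 + 2 + 5 = 8 moves.
A route of 8 moves achieves this: H → L → M → N → J → I → C → B → A.
Since 8 matches the lower bound, it is optimal.

8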